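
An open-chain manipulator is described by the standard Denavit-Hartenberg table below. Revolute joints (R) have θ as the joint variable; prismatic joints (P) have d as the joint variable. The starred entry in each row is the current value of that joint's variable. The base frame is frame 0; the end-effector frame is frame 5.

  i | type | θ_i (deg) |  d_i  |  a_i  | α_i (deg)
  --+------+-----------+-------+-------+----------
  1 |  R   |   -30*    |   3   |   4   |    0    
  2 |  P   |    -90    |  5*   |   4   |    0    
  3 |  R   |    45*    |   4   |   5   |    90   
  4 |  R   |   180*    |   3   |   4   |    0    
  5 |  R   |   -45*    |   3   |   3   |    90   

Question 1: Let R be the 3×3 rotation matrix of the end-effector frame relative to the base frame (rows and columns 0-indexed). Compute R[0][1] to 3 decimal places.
End-effector y-axis (col 1 of R) = (-0.9659,-0.2588,0.0000)
R[0][1] = -0.9659

-0.966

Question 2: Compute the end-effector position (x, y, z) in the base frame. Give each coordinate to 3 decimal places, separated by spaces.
after link 1: o_1 = (3.4641, -2.0000, 3.0000)
after link 2: o_2 = (1.4641, -5.4641, 8.0000)
after link 3: o_3 = (2.7582, -10.2937, 12.0000)
after link 4: o_4 = (-1.1749, -7.2065, 12.0000)
after link 5: o_5 = (-4.6217, -5.9339, 14.1213)

-4.622 -5.934 14.121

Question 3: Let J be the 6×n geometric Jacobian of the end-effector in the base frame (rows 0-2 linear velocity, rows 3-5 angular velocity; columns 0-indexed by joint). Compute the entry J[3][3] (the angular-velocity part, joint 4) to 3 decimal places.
axis z_3 = (-0.9659,-0.2588,0.0000); lever o_n−o_3 = (-7.3799,4.3598,2.1213)
cross product → J_v[:, 3] = (-0.5490,2.0490,-6.1213)
J_ω[:, 3] = z_3
entry J[3][3] = -0.9659

-0.966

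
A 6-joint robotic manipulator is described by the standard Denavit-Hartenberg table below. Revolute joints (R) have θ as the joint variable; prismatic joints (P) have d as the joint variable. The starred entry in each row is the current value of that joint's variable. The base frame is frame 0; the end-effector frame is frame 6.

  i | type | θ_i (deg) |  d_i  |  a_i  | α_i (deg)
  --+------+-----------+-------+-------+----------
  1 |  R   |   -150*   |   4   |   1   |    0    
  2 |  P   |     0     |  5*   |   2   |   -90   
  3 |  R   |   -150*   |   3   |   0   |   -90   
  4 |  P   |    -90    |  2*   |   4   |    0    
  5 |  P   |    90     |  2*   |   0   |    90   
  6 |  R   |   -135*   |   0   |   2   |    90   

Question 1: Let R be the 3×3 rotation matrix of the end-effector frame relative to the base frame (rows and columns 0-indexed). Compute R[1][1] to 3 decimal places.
End-effector y-axis (col 1 of R) = (0.5000,-0.8660,0.0000)
R[1][1] = -0.8660

-0.866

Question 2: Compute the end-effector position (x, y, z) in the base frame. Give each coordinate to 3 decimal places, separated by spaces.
-1.278 -8.821 10.532

after link 1: o_1 = (-0.8660, -0.5000, 4.0000)
after link 2: o_2 = (-2.5981, -1.5000, 9.0000)
after link 3: o_3 = (-1.0981, -4.0981, 9.0000)
after link 4: o_4 = (0.0359, -8.0622, 10.7321)
after link 5: o_5 = (-0.8301, -8.5622, 12.4641)
after link 6: o_6 = (-1.2784, -8.8210, 10.5322)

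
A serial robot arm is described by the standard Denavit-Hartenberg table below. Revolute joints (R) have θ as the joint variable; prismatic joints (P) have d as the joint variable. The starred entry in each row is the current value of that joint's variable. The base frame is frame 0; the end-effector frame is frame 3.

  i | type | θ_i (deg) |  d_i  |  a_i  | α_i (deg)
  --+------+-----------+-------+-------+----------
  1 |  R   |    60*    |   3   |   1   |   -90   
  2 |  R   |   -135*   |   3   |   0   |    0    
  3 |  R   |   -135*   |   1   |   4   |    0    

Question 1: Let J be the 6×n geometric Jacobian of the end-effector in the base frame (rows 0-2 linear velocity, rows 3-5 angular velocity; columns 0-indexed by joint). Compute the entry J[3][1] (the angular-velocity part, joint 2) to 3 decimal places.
axis z_1 = (-0.8660,0.5000,0.0000); lever o_n−o_1 = (-3.4641,2.0000,-4.0000)
cross product → J_v[:, 1] = (-2.0000,-3.4641,0.0000)
J_ω[:, 1] = z_1
entry J[3][1] = -0.8660

-0.866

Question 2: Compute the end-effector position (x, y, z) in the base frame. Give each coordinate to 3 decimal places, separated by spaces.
after link 1: o_1 = (0.5000, 0.8660, 3.0000)
after link 2: o_2 = (-2.0981, 2.3660, 3.0000)
after link 3: o_3 = (-2.9641, 2.8660, -1.0000)

-2.964 2.866 -1.000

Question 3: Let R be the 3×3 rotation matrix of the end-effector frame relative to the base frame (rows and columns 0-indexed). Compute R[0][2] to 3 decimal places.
-0.866

End-effector z-axis (col 2 of R) = (-0.8660,0.5000,0.0000)
R[0][2] = -0.8660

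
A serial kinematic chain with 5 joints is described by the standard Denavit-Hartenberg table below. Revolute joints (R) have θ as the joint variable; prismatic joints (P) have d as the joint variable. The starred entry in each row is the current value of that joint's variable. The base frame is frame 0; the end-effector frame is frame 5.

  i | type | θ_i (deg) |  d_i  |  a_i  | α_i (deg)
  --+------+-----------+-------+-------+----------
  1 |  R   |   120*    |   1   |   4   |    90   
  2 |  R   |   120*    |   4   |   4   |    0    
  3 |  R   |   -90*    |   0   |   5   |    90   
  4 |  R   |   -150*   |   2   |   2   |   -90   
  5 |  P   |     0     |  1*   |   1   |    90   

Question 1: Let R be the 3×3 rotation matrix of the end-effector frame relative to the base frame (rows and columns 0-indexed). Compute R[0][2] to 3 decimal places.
End-effector z-axis (col 2 of R) = (-0.2500,0.4330,-0.8660)
R[0][2] = -0.2500

-0.250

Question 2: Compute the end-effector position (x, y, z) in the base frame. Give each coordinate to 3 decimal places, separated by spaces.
-1.342 5.592 4.183

after link 1: o_1 = (-2.0000, 3.4641, 1.0000)
after link 2: o_2 = (2.4641, 3.7321, 4.4641)
after link 3: o_3 = (0.2990, 7.4821, 6.9641)
after link 4: o_4 = (-0.3170, 6.5490, 4.3660)
after link 5: o_5 = (-1.3415, 5.5915, 4.1830)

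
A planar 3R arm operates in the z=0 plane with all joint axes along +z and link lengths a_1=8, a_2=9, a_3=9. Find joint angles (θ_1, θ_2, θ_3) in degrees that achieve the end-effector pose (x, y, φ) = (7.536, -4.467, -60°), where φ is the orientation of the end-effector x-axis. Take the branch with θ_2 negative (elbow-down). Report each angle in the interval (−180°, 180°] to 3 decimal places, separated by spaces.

wrist centre = target − a_3·(cos φ, sin φ) = (3.0360, 3.3272)
cos θ_2 = (20.2877−8²−9²)/(2·8·9) = -0.8661; θ_2 = -150.0037° (elbow-down)
β = atan2(3.3272,3.0360) = 47.6205°; ψ = atan2(-4.4995,0.2055) = -87.3852°
θ_1 = β − ψ = 135.0057°
θ_3 = φ − θ_1 − θ_2 = -45.0020° (wrapped to (-180°,180°])

135.006 -150.004 -45.002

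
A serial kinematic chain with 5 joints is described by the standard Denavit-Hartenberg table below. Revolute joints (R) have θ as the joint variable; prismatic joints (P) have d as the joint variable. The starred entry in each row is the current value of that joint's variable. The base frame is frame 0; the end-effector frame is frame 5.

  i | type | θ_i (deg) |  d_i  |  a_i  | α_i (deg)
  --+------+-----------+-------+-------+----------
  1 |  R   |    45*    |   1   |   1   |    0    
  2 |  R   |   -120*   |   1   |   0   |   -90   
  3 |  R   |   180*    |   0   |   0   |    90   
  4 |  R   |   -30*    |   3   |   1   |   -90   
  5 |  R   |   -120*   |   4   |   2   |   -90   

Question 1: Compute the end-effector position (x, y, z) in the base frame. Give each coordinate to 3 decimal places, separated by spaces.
after link 1: o_1 = (0.7071, 0.7071, 1.0000)
after link 2: o_2 = (0.7071, 0.7071, 2.0000)
after link 3: o_3 = (0.7071, 0.7071, 2.0000)
after link 4: o_4 = (0.0000, 1.4142, -1.0000)
after link 5: o_5 = (3.5355, 3.5355, -2.7321)

3.536 3.536 -2.732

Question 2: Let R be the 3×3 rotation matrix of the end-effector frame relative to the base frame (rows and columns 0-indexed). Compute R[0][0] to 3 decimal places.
End-effector x-axis (col 0 of R) = (0.3536,-0.3536,-0.8660)
R[0][0] = 0.3536

0.354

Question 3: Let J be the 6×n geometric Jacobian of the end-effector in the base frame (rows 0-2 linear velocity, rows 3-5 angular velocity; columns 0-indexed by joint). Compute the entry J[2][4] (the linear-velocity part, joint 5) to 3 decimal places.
-1.000

axis z_4 = (0.7071,0.7071,-0.0000); lever o_n−o_4 = (3.5355,2.1213,-1.7321)
cross product → J_v[:, 4] = (-1.2247,1.2247,-1.0000)
J_ω[:, 4] = z_4
entry J[2][4] = -1.0000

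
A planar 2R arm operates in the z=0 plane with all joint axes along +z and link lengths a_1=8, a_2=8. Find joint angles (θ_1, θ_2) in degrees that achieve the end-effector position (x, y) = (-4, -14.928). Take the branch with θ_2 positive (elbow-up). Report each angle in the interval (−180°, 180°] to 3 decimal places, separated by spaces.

cos θ_2 = (238.8452−8²−8²)/(2·8·8) = 0.8660; θ_2 = 30.0054° (elbow-up)
β = atan2(-14.9280,-4.0000) = -105.0002°; ψ = atan2(4.0007,14.9278) = 15.0027°
θ_1 = β − ψ = -120.0029°

-120.003 30.005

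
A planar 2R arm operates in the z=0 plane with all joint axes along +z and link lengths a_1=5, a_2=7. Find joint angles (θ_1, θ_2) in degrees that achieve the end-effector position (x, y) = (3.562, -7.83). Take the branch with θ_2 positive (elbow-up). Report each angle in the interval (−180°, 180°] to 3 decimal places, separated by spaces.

cos θ_2 = (73.9967−5²−7²)/(2·5·7) = -0.0000; θ_2 = 90.0027° (elbow-up)
β = atan2(-7.8300,3.5620) = -65.5384°; ψ = atan2(7.0000,4.9997) = 54.4641°
θ_1 = β − ψ = -120.0025°

-120.002 90.003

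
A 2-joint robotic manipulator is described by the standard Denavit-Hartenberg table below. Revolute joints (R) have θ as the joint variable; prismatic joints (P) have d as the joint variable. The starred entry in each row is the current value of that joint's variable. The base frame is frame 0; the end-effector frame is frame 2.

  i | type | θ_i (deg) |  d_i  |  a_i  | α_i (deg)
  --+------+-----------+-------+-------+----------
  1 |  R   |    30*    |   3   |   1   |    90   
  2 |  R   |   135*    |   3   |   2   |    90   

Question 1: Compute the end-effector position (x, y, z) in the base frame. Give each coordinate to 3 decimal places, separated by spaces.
after link 1: o_1 = (0.8660, 0.5000, 3.0000)
after link 2: o_2 = (1.1413, -2.8052, 4.4142)

1.141 -2.805 4.414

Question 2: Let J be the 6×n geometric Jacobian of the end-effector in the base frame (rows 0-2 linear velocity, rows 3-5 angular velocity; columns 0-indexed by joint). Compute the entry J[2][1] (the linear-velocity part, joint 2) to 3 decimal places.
-1.414

axis z_1 = (0.5000,-0.8660,0.0000); lever o_n−o_1 = (0.2753,-3.3052,1.4142)
cross product → J_v[:, 1] = (-1.2247,-0.7071,-1.4142)
J_ω[:, 1] = z_1
entry J[2][1] = -1.4142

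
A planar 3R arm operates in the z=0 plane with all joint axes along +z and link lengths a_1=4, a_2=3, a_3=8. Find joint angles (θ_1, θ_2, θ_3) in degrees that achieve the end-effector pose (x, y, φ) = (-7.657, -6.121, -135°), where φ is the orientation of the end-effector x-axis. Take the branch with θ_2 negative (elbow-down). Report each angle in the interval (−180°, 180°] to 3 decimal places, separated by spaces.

wrist centre = target − a_3·(cos φ, sin φ) = (-2.0001, -0.4641)
cos θ_2 = (4.2160−4²−3²)/(2·4·3) = -0.8660; θ_2 = -149.9970° (elbow-down)
β = atan2(-0.4641,-2.0001) = -166.9354°; ψ = atan2(-1.5001,1.4020) = -46.9367°
θ_1 = β − ψ = -119.9987°
θ_3 = φ − θ_1 − θ_2 = 134.9958° (wrapped to (-180°,180°])

-119.999 -149.997 134.996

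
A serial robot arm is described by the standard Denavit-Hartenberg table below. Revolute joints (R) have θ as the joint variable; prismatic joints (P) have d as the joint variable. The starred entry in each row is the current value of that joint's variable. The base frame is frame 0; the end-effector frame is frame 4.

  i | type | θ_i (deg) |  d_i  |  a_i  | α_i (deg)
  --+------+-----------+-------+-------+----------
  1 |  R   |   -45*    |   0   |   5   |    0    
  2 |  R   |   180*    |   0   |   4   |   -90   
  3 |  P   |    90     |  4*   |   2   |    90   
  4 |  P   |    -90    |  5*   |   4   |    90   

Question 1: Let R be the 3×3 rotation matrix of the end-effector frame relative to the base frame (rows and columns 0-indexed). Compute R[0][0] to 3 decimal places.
End-effector x-axis (col 0 of R) = (0.7071,0.7071,-0.0000)
R[0][0] = 0.7071

0.707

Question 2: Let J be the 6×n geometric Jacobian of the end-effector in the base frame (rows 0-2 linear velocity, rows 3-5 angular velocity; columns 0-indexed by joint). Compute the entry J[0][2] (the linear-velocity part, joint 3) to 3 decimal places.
prismatic axis z_2 = (-0.7071,-0.7071,0.0000)
J_v[:, 2] = z_2; J_ω[:, 2] = (0,0,0)
entry J[0][2] = -0.7071

-0.707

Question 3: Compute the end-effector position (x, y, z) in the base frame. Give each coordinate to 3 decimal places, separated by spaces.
-2.828 2.828 -2.000

after link 1: o_1 = (3.5355, -3.5355, 0.0000)
after link 2: o_2 = (0.7071, -0.7071, 0.0000)
after link 3: o_3 = (-2.1213, -3.5355, -2.0000)
after link 4: o_4 = (-2.8284, 2.8284, -2.0000)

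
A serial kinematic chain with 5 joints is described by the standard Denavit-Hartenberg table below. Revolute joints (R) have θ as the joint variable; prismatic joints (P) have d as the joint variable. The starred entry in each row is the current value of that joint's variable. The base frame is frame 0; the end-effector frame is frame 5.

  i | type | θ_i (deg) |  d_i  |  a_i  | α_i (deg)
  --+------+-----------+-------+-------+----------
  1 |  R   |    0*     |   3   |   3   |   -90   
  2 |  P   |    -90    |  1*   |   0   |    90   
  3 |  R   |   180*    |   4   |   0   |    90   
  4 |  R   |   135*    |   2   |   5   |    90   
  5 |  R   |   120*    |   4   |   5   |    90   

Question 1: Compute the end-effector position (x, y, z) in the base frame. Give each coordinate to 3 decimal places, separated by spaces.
-5.596 7.330 1.939

after link 1: o_1 = (3.0000, 0.0000, 3.0000)
after link 2: o_2 = (3.0000, 1.0000, 3.0000)
after link 3: o_3 = (-1.0000, 1.0000, 3.0000)
after link 4: o_4 = (-4.5355, 3.0000, 6.5355)
after link 5: o_5 = (-5.5962, 7.3301, 1.9393)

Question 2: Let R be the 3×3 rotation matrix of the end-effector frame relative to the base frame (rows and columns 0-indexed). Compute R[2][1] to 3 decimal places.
-0.707

End-effector y-axis (col 1 of R) = (-0.7071,0.0000,-0.7071)
R[2][1] = -0.7071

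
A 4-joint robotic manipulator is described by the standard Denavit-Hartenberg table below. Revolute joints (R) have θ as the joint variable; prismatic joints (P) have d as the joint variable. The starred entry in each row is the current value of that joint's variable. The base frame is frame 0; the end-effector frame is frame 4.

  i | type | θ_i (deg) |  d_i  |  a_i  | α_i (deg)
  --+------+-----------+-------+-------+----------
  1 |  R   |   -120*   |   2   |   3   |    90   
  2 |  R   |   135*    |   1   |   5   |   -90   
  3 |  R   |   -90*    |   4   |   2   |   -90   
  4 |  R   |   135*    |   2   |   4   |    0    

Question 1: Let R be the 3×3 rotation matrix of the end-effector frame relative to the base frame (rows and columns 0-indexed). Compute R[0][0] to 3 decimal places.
End-effector x-axis (col 0 of R) = (0.3624,-0.7866,0.5000)
R[0][0] = 0.3624

0.362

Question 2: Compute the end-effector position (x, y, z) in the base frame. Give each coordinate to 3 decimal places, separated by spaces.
after link 1: o_1 = (-1.5000, -2.5981, 2.0000)
after link 2: o_2 = (-0.5983, 0.9638, 5.5355)
after link 3: o_3 = (-0.9161, 4.4133, 2.7071)
after link 4: o_4 = (1.2405, 2.4918, 6.1213)

1.241 2.492 6.121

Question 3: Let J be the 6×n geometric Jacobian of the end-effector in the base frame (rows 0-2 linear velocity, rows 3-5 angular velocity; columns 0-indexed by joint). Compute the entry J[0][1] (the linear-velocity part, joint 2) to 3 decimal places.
2.061

axis z_1 = (-0.8660,0.5000,0.0000); lever o_n−o_1 = (2.7405,5.0898,4.1213)
cross product → J_v[:, 1] = (2.0607,3.5692,-5.7782)
J_ω[:, 1] = z_1
entry J[0][1] = 2.0607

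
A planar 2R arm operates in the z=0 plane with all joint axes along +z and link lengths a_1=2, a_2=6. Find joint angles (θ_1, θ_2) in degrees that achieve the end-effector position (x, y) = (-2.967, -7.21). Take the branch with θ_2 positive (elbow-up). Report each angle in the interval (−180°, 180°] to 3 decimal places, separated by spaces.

-134.989 29.988

cos θ_2 = (60.7872−2²−6²)/(2·2·6) = 0.8661; θ_2 = 29.9877° (elbow-up)
β = atan2(-7.2100,-2.9670) = -112.3677°; ψ = atan2(2.9989,7.1968) = 22.6213°
θ_1 = β − ψ = -134.9891°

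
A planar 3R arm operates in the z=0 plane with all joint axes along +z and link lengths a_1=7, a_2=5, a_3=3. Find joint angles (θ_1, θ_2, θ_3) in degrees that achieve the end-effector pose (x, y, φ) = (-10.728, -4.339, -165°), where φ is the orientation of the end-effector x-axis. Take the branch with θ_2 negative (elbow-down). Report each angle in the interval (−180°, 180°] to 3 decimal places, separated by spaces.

wrist centre = target − a_3·(cos φ, sin φ) = (-7.8302, -3.5625)
cos θ_2 = (74.0041−7²−5²)/(2·7·5) = 0.0001; θ_2 = -89.9966° (elbow-down)
β = atan2(-3.5625,-7.8302) = -155.5357°; ψ = atan2(-5.0000,7.0003) = -35.5365°
θ_1 = β − ψ = -119.9992°
θ_3 = φ − θ_1 − θ_2 = 44.9958° (wrapped to (-180°,180°])

-119.999 -89.997 44.996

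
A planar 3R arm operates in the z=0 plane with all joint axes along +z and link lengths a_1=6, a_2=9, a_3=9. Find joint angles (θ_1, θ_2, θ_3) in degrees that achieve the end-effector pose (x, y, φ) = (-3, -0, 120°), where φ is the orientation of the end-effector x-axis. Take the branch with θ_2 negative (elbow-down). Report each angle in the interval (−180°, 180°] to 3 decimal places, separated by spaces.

0.000 -120.000 -120.000

wrist centre = target − a_3·(cos φ, sin φ) = (1.5000, -7.7942)
cos θ_2 = (63.0000−6²−9²)/(2·6·9) = -0.5000; θ_2 = -120.0000° (elbow-down)
β = atan2(-7.7942,1.5000) = -79.1066°; ψ = atan2(-7.7942,1.5000) = -79.1066°
θ_1 = β − ψ = -0.0000°
θ_3 = φ − θ_1 − θ_2 = -120.0000° (wrapped to (-180°,180°])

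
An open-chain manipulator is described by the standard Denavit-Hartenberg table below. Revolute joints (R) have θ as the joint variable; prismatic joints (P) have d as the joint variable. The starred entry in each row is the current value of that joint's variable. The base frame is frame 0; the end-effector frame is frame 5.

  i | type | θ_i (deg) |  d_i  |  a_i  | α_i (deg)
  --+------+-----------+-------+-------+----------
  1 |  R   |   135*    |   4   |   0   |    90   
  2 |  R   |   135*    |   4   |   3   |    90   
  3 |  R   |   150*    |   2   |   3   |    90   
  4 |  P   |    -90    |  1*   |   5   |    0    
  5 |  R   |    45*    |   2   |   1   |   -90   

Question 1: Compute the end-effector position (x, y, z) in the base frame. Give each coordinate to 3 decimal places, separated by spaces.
8.475 3.478 2.291

after link 1: o_1 = (0.0000, 0.0000, 4.0000)
after link 2: o_2 = (4.3284, 1.3284, 6.1213)
after link 3: o_3 = (3.0900, 4.6881, 5.6984)
after link 4: o_4 = (6.4524, 2.5505, 2.5164)
after link 5: o_5 = (8.4745, 3.4779, 2.2905)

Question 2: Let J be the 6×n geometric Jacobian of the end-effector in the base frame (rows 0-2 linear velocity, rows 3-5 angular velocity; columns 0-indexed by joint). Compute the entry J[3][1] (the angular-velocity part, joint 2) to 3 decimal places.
0.707

axis z_1 = (0.7071,0.7071,0.0000); lever o_n−o_1 = (8.4745,3.4779,-1.7095)
cross product → J_v[:, 1] = (-1.2088,1.2088,-3.5332)
J_ω[:, 1] = z_1
entry J[3][1] = 0.7071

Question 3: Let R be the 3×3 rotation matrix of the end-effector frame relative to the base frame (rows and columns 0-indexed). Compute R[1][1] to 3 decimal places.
End-effector y-axis (col 1 of R) = (-0.8624,-0.3624,-0.3536)
R[1][1] = -0.3624

-0.362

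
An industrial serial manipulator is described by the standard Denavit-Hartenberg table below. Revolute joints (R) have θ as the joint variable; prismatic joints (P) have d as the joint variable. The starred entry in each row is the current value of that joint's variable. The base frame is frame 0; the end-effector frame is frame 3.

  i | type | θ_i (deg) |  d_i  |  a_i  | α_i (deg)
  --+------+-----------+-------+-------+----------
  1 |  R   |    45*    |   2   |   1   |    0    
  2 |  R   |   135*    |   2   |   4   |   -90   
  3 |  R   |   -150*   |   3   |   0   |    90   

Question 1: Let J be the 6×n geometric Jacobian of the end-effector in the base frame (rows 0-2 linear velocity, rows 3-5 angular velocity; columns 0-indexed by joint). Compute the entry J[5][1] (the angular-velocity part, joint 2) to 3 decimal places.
axis z_1 = (0.0000,0.0000,1.0000); lever o_n−o_1 = (-4.0000,-3.0000,2.0000)
cross product → J_v[:, 1] = (3.0000,-4.0000,0.0000)
J_ω[:, 1] = z_1
entry J[5][1] = 1.0000

1.000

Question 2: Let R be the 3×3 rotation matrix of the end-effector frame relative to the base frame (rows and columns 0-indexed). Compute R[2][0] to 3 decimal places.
End-effector x-axis (col 0 of R) = (0.8660,-0.0000,0.5000)
R[2][0] = 0.5000

0.500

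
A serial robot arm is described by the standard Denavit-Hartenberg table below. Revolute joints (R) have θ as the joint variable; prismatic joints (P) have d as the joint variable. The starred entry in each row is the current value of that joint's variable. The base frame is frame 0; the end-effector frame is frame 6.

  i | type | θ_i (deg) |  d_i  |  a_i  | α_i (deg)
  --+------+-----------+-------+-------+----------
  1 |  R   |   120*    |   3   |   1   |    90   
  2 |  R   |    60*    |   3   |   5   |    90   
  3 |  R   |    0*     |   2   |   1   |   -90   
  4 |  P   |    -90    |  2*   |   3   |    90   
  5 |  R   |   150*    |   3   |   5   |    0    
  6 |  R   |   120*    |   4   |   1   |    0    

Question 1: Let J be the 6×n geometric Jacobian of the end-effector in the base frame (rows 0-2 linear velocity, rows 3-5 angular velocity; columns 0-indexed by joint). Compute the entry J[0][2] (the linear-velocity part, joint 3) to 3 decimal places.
-4.321

axis z_2 = (-0.4330,0.7500,-0.5000); lever o_n−o_2 = (4.2410,-0.3457,-5.5311)
cross product → J_v[:, 2] = (-4.3212,-4.5155,-3.0311)
J_ω[:, 2] = z_2
entry J[0][2] = -4.3212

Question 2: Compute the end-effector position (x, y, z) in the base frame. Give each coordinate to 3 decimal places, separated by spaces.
5.089 4.185 1.799

after link 1: o_1 = (-0.5000, 0.8660, 3.0000)
after link 2: o_2 = (0.8481, 4.5311, 7.3301)
after link 3: o_3 = (-0.2679, 6.4641, 7.1962)
after link 4: o_4 = (0.1651, 9.7141, 5.6962)
after link 5: o_5 = (4.9551, 6.4175, 5.2631)
after link 6: o_6 = (5.0891, 4.1854, 1.7990)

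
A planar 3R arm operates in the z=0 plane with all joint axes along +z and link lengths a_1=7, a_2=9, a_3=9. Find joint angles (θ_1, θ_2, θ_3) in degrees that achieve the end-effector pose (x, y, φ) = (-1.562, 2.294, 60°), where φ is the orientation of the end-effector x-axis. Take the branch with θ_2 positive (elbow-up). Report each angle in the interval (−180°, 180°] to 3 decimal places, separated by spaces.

150.002 120.000 149.998

wrist centre = target − a_3·(cos φ, sin φ) = (-6.0620, -5.5002)
cos θ_2 = (67.0004−7²−9²)/(2·7·9) = -0.5000; θ_2 = 119.9998° (elbow-up)
β = atan2(-5.5002,-6.0620) = -137.7816°; ψ = atan2(7.7942,2.5000) = 72.2162°
θ_1 = β − ψ = -209.9978°
θ_3 = φ − θ_1 − θ_2 = 149.9980° (wrapped to (-180°,180°])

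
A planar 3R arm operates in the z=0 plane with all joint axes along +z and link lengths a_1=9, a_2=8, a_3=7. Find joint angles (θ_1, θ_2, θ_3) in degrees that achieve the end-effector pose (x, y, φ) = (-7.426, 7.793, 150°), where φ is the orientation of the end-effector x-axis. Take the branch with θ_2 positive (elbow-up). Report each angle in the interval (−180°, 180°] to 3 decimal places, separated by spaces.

45.006 150.002 -45.008

wrist centre = target − a_3·(cos φ, sin φ) = (-1.3638, 4.2930)
cos θ_2 = (20.2899−9²−8²)/(2·9·8) = -0.8660; θ_2 = 150.0020° (elbow-up)
β = atan2(4.2930,-1.3638) = 107.6243°; ψ = atan2(3.9998,2.0717) = 62.6183°
θ_1 = β − ψ = 45.0060°
θ_3 = φ − θ_1 − θ_2 = -45.0080° (wrapped to (-180°,180°])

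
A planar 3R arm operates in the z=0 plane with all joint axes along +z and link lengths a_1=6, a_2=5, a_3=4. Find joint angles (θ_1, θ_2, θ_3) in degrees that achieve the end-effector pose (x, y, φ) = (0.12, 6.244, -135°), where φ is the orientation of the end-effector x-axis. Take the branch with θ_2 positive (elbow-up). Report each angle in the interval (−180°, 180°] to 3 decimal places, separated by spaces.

45.002 59.998 120.000

wrist centre = target − a_3·(cos φ, sin φ) = (2.9484, 9.0724)
cos θ_2 = (91.0022−6²−5²)/(2·6·5) = 0.5000; θ_2 = 59.9976° (elbow-up)
β = atan2(9.0724,2.9484) = 71.9965°; ψ = atan2(4.3300,8.5002) = 26.9945°
θ_1 = β − ψ = 45.0020°
θ_3 = φ − θ_1 − θ_2 = 120.0004° (wrapped to (-180°,180°])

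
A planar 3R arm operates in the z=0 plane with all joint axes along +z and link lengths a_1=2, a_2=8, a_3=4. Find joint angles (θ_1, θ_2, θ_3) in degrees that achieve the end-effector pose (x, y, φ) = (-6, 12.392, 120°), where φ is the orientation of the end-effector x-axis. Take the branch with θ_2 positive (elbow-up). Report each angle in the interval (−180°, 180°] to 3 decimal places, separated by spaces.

wrist centre = target − a_3·(cos φ, sin φ) = (-4.0000, 8.9279)
cos θ_2 = (95.7074−2²−8²)/(2·2·8) = 0.8659; θ_2 = 30.0195° (elbow-up)
β = atan2(8.9279,-4.0000) = 114.1340°; ψ = atan2(4.0024,8.9268) = 24.1491°
θ_1 = β − ψ = 89.9849°
θ_3 = φ − θ_1 − θ_2 = -0.0044° (wrapped to (-180°,180°])

89.985 30.019 -0.004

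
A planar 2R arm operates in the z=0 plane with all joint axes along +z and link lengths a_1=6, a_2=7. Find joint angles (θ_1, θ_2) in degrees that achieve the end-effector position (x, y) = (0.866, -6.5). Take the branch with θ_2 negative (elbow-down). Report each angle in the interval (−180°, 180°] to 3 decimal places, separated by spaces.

-14.822 -120.000

cos θ_2 = (43.0000−6²−7²)/(2·6·7) = -0.5000; θ_2 = -120.0000° (elbow-down)
β = atan2(-6.5000,0.8660) = -82.4111°; ψ = atan2(-6.0622,2.5000) = -67.5891°
θ_1 = β − ψ = -14.8220°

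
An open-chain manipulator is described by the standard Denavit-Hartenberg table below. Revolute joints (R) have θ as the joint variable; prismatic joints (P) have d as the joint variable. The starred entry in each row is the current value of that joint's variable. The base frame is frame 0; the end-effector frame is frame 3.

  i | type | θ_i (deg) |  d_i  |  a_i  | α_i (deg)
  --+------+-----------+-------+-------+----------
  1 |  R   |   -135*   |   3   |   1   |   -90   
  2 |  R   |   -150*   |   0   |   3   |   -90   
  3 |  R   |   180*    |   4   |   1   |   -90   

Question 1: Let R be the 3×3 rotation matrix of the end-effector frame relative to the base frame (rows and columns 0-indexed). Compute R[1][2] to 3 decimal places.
End-effector z-axis (col 2 of R) = (0.7071,-0.7071,0.0000)
R[1][2] = -0.7071

-0.707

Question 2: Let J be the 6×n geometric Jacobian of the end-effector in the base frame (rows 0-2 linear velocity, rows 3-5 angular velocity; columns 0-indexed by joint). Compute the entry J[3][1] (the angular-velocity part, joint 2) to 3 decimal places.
0.707

axis z_1 = (0.7071,-0.7071,0.0000); lever o_n−o_1 = (-0.1895,-0.1895,4.4641)
cross product → J_v[:, 1] = (-3.1566,-3.1566,-0.2679)
J_ω[:, 1] = z_1
entry J[3][1] = 0.7071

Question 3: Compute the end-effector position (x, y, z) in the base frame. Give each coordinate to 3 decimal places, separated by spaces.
after link 1: o_1 = (-0.7071, -0.7071, 3.0000)
after link 2: o_2 = (1.1300, 1.1300, 4.5000)
after link 3: o_3 = (-0.8966, -0.8966, 7.4641)

-0.897 -0.897 7.464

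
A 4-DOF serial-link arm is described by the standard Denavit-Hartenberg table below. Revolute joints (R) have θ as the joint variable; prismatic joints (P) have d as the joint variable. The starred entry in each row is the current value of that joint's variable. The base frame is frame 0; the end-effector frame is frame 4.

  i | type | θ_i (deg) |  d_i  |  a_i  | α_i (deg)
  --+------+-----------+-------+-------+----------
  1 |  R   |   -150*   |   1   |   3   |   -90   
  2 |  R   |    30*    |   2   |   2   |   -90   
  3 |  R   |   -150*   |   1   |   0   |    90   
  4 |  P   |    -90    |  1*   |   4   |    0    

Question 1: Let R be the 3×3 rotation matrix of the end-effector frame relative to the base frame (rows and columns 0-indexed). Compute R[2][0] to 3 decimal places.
0.866

End-effector x-axis (col 0 of R) = (-0.4330,-0.2500,0.8660)
R[2][0] = 0.8660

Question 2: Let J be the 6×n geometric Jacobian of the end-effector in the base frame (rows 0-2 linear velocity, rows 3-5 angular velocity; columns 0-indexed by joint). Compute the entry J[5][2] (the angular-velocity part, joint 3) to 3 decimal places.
axis z_2 = (0.4330,0.2500,-0.8660); lever o_n−o_2 = (-1.3571,0.2165,2.8481)
cross product → J_v[:, 2] = (0.8995,-0.0580,0.4330)
J_ω[:, 2] = z_2
entry J[5][2] = -0.8660

-0.866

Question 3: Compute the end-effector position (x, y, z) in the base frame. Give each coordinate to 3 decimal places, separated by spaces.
-4.455 -3.882 2.848

after link 1: o_1 = (-2.5981, -1.5000, 1.0000)
after link 2: o_2 = (-3.0981, -4.0981, 0.0000)
after link 3: o_3 = (-2.6651, -3.8481, -0.8660)
after link 4: o_4 = (-4.4551, -3.8816, 2.8481)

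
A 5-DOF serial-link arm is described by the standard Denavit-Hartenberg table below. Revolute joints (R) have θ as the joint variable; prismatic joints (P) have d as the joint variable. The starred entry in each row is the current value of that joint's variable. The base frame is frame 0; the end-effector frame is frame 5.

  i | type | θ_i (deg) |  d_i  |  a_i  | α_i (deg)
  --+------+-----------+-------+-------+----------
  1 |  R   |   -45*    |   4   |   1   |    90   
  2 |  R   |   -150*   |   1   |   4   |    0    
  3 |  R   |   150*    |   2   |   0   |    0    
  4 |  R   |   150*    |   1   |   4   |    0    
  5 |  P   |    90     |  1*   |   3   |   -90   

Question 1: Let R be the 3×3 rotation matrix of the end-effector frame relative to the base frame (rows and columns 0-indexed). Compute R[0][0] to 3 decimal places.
-0.354

End-effector x-axis (col 0 of R) = (-0.3536,0.3536,-0.8660)
R[0][0] = -0.3536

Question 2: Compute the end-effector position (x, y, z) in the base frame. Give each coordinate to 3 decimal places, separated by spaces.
after link 1: o_1 = (0.7071, -0.7071, 4.0000)
after link 2: o_2 = (-2.4495, 1.0353, 2.0000)
after link 3: o_3 = (-3.8637, -0.3789, 2.0000)
after link 4: o_4 = (-7.0203, 1.3634, 4.0000)
after link 5: o_5 = (-8.7881, 1.7170, 1.4019)

-8.788 1.717 1.402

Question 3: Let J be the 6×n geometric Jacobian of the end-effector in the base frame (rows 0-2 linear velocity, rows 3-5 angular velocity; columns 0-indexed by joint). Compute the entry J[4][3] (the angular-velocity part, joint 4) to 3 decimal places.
-0.707

axis z_3 = (-0.7071,-0.7071,0.0000); lever o_n−o_3 = (-4.9244,2.0959,-0.5981)
cross product → J_v[:, 3] = (0.4229,-0.4229,-4.9641)
J_ω[:, 3] = z_3
entry J[4][3] = -0.7071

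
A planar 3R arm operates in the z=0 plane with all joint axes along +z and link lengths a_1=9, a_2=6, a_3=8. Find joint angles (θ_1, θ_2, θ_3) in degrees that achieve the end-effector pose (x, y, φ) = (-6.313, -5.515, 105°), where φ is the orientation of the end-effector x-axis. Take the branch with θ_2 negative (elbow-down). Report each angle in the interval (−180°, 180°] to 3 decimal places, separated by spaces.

wrist centre = target − a_3·(cos φ, sin φ) = (-4.2424, -13.2424)
cos θ_2 = (193.3597−9²−6²)/(2·9·6) = 0.7070; θ_2 = -45.0059° (elbow-down)
β = atan2(-13.2424,-4.2424) = -107.7638°; ψ = atan2(-4.2431,13.2422) = -17.7665°
θ_1 = β − ψ = -89.9973°
θ_3 = φ − θ_1 − θ_2 = -119.9968° (wrapped to (-180°,180°])

-89.997 -45.006 -119.997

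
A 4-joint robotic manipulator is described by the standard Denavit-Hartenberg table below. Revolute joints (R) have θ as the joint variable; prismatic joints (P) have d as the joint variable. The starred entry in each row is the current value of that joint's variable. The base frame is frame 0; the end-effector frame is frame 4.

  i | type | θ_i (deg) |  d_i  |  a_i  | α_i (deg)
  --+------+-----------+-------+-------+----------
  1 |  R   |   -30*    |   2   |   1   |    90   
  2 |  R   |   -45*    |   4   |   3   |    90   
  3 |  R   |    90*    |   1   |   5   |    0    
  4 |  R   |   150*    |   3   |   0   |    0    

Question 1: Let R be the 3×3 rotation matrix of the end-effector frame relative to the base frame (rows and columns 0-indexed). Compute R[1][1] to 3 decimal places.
0.127

End-effector y-axis (col 1 of R) = (0.7803,0.1268,-0.6124)
R[1][1] = 0.1268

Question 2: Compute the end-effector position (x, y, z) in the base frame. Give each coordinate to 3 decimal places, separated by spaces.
-4.246 -7.941 -2.950

after link 1: o_1 = (0.8660, -0.5000, 2.0000)
after link 2: o_2 = (0.7031, -5.0248, -0.1213)
after link 3: o_3 = (-2.4092, -9.0013, -0.8284)
after link 4: o_4 = (-4.2463, -7.9407, -2.9497)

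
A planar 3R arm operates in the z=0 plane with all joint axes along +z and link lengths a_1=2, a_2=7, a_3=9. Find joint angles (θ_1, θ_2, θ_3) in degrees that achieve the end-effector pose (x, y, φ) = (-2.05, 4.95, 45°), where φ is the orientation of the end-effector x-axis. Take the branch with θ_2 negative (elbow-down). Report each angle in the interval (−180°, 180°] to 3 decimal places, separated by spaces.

-134.990 -45.014 -134.996

wrist centre = target − a_3·(cos φ, sin φ) = (-8.4140, -1.4140)
cos θ_2 = (72.7940−2²−7²)/(2·2·7) = 0.7069; θ_2 = -45.0144° (elbow-down)
β = atan2(-1.4140,-8.4140) = -170.4606°; ψ = atan2(-4.9510,6.9485) = -35.4708°
θ_1 = β − ψ = -134.9898°
θ_3 = φ − θ_1 − θ_2 = -134.9959° (wrapped to (-180°,180°])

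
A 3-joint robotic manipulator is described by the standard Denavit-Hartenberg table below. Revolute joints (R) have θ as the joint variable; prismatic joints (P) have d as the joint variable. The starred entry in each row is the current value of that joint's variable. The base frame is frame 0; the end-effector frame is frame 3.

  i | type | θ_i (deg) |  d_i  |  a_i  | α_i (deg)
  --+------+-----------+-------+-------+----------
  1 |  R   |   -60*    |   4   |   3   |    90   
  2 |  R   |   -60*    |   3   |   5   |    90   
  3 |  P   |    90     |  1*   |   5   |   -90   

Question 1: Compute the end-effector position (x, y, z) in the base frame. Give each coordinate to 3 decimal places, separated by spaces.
-4.611 -8.013 -0.830

after link 1: o_1 = (1.5000, -2.5981, 4.0000)
after link 2: o_2 = (0.1519, -6.2631, -0.3301)
after link 3: o_3 = (-4.6112, -8.0131, -0.8301)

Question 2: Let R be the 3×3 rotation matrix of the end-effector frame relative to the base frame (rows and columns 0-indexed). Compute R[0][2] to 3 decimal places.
End-effector z-axis (col 2 of R) = (-0.2500,0.4330,0.8660)
R[0][2] = -0.2500

-0.250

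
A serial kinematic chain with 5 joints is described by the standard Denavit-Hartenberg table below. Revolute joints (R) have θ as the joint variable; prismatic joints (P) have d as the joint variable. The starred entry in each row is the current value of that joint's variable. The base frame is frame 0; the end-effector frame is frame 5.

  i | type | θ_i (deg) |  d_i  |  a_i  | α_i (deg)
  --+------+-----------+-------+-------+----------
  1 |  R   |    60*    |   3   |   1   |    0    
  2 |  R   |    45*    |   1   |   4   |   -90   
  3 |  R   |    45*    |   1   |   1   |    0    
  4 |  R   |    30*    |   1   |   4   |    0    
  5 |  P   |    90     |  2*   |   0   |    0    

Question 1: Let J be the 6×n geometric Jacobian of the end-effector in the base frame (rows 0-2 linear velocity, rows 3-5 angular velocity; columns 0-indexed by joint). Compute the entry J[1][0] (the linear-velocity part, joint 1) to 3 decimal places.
axis z_0 = ẑ; lever o_n−o_0 = (-4.8499,5.3775,-0.5708)
cross product → J_v[:, 0] = (-5.3775,-4.8499,0.0000)
J_ω[:, 0] = z_0
entry J[1][0] = -4.8499

-4.850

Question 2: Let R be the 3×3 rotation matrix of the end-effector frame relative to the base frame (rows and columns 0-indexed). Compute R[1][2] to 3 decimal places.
End-effector z-axis (col 2 of R) = (-0.9659,-0.2588,0.0000)
R[1][2] = -0.2588

-0.259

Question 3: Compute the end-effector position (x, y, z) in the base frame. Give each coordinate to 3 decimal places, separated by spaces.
-4.850 5.377 -0.571

after link 1: o_1 = (0.5000, 0.8660, 3.0000)
after link 2: o_2 = (-0.5353, 4.7297, 4.0000)
after link 3: o_3 = (-1.6842, 5.1539, 3.2929)
after link 4: o_4 = (-2.9181, 5.8951, -0.5708)
after link 5: o_5 = (-4.8499, 5.3775, -0.5708)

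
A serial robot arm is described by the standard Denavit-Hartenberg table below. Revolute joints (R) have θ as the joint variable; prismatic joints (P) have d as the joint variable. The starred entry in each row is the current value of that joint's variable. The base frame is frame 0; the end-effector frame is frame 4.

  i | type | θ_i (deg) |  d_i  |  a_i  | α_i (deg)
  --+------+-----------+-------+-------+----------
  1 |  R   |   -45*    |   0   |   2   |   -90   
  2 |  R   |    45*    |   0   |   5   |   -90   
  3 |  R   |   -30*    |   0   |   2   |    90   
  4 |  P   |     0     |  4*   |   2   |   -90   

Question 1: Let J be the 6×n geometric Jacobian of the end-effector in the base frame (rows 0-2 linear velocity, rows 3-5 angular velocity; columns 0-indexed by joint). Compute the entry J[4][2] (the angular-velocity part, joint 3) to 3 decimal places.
0.500

axis z_2 = (-0.5000,0.5000,-0.7071); lever o_n−o_2 = (4.5958,3.1317,-1.0353)
cross product → J_v[:, 2] = (1.6968,-3.7673,-3.8637)
J_ω[:, 2] = z_2
entry J[4][2] = 0.5000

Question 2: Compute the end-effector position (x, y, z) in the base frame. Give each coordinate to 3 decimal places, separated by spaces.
after link 1: o_1 = (1.4142, -1.4142, 0.0000)
after link 2: o_2 = (3.9142, -3.9142, -3.5355)
after link 3: o_3 = (5.4873, -4.0731, -4.7603)
after link 4: o_4 = (8.5100, -0.7826, -4.5708)

8.510 -0.783 -4.571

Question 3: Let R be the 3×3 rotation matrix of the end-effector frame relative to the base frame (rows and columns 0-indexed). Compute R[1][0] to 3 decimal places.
-0.079

End-effector x-axis (col 0 of R) = (0.7866,-0.0795,-0.6124)
R[1][0] = -0.0795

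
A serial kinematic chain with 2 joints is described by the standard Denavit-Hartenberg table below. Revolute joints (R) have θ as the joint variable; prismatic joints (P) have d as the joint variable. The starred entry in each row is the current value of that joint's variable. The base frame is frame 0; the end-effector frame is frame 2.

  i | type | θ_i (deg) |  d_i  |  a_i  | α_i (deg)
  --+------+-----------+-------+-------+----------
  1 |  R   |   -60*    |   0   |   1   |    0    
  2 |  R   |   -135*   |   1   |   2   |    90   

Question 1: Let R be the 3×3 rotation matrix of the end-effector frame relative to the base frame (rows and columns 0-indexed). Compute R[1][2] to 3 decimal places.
0.966

End-effector z-axis (col 2 of R) = (0.2588,0.9659,0.0000)
R[1][2] = 0.9659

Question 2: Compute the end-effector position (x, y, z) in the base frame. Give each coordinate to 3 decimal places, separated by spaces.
-1.432 -0.348 1.000

after link 1: o_1 = (0.5000, -0.8660, 0.0000)
after link 2: o_2 = (-1.4319, -0.3484, 1.0000)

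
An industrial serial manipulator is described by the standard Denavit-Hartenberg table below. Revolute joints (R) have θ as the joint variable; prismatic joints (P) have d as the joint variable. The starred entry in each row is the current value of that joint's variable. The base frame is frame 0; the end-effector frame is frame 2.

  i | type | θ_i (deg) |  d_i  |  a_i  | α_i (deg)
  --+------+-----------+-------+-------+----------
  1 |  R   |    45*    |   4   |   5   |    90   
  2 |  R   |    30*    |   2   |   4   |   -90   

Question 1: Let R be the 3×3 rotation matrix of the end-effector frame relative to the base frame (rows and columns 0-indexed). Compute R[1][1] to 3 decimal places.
0.707

End-effector y-axis (col 1 of R) = (-0.7071,0.7071,-0.0000)
R[1][1] = 0.7071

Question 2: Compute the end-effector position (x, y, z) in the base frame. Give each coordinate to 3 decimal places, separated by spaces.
after link 1: o_1 = (3.5355, 3.5355, 4.0000)
after link 2: o_2 = (7.3992, 4.5708, 6.0000)

7.399 4.571 6.000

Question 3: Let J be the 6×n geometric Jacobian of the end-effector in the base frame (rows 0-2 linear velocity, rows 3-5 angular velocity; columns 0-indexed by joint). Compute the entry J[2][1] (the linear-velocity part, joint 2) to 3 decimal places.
3.464

axis z_1 = (0.7071,-0.7071,0.0000); lever o_n−o_1 = (3.8637,1.0353,2.0000)
cross product → J_v[:, 1] = (-1.4142,-1.4142,3.4641)
J_ω[:, 1] = z_1
entry J[2][1] = 3.4641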